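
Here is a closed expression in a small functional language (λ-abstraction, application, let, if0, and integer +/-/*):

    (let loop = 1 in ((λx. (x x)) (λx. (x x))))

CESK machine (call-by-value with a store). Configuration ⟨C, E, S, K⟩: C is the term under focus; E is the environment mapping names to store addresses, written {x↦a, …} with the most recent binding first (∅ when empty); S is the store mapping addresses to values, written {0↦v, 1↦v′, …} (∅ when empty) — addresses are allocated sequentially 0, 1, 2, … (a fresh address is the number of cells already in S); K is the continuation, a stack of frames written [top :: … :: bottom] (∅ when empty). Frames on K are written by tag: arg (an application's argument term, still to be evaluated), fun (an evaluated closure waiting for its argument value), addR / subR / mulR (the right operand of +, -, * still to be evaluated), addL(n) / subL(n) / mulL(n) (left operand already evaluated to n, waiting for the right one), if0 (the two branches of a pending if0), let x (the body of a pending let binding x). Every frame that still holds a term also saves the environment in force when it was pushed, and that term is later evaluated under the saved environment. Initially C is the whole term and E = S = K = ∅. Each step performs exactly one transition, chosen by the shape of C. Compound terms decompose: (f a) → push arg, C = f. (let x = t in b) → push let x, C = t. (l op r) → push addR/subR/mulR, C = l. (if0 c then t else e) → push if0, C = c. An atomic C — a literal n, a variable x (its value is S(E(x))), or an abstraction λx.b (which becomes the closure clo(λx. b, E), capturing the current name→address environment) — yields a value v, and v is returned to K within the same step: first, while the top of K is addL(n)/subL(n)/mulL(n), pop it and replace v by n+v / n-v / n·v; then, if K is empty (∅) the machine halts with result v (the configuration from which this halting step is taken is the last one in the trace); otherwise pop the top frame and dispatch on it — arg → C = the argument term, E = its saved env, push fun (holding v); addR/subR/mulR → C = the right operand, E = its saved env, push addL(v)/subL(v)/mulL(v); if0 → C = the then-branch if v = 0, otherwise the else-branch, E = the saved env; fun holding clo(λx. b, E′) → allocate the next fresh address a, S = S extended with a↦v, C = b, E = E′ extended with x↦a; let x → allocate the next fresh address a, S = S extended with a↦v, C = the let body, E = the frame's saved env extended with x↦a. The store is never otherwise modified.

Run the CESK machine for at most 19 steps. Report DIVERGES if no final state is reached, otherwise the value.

Answer: DIVERGES (no final state within 19 steps)

Derivation:
step 0: ⟨C=(let loop = 1 in ((λx. (x x)) (λx. (x x)))); E=∅; S=∅; K=∅⟩
step 1: ⟨C=1; E=∅; S=∅; K=[let loop]⟩
step 2: ⟨C=((λx. (x x)) (λx. (x x))); E={loop↦0}; S={0↦1}; K=∅⟩
step 3: ⟨C=(λx. (x x)); E={loop↦0}; S={0↦1}; K=[arg]⟩
step 4: ⟨C=(λx. (x x)); E={loop↦0}; S={0↦1}; K=[fun]⟩
step 5: ⟨C=(x x); E={x↦1, loop↦0}; S={0↦1, 1↦clo(λx. (x x), {loop↦0})}; K=∅⟩
step 6: ⟨C=x; E={x↦1, loop↦0}; S={0↦1, 1↦clo(λx. (x x), {loop↦0})}; K=[arg]⟩
step 7: ⟨C=x; E={x↦1, loop↦0}; S={0↦1, 1↦clo(λx. (x x), {loop↦0})}; K=[fun]⟩
step 8: ⟨C=(x x); E={x↦2, loop↦0}; S={0↦1, 1↦clo(λx. (x x), {loop↦0}), 2↦clo(λx. (x x), {loop↦0})}; K=∅⟩
step 9: ⟨C=x; E={x↦2, loop↦0}; S={0↦1, 1↦clo(λx. (x x), {loop↦0}), 2↦clo(λx. (x x), {loop↦0})}; K=[arg]⟩
step 10: ⟨C=x; E={x↦2, loop↦0}; S={0↦1, 1↦clo(λx. (x x), {loop↦0}), 2↦clo(λx. (x x), {loop↦0})}; K=[fun]⟩
step 11: ⟨C=(x x); E={x↦3, loop↦0}; S={0↦1, 1↦clo(λx. (x x), {loop↦0}), 2↦clo(λx. (x x), {loop↦0}), 3↦clo(λx. (x x), {loop↦0})}; K=∅⟩
step 12: ⟨C=x; E={x↦3, loop↦0}; S={0↦1, 1↦clo(λx. (x x), {loop↦0}), 2↦clo(λx. (x x), {loop↦0}), 3↦clo(λx. (x x), {loop↦0})}; K=[arg]⟩
step 13: ⟨C=x; E={x↦3, loop↦0}; S={0↦1, 1↦clo(λx. (x x), {loop↦0}), 2↦clo(λx. (x x), {loop↦0}), 3↦clo(λx. (x x), {loop↦0})}; K=[fun]⟩
step 14: ⟨C=(x x); E={x↦4, loop↦0}; S={0↦1, 1↦clo(λx. (x x), {loop↦0}), 2↦clo(λx. (x x), {loop↦0}), 3↦clo(λx. (x x), {loop↦0}), 4↦clo(λx. (x x), {loop↦0})}; K=∅⟩
step 15: ⟨C=x; E={x↦4, loop↦0}; S={0↦1, 1↦clo(λx. (x x), {loop↦0}), 2↦clo(λx. (x x), {loop↦0}), 3↦clo(λx. (x x), {loop↦0}), 4↦clo(λx. (x x), {loop↦0})}; K=[arg]⟩
step 16: ⟨C=x; E={x↦4, loop↦0}; S={0↦1, 1↦clo(λx. (x x), {loop↦0}), 2↦clo(λx. (x x), {loop↦0}), 3↦clo(λx. (x x), {loop↦0}), 4↦clo(λx. (x x), {loop↦0})}; K=[fun]⟩
step 17: ⟨C=(x x); E={x↦5, loop↦0}; S={0↦1, 1↦clo(λx. (x x), {loop↦0}), 2↦clo(λx. (x x), {loop↦0}), 3↦clo(λx. (x x), {loop↦0}), 4↦clo(λx. (x x), {loop↦0}), 5↦clo(λx. (x x), {loop↦0})}; K=∅⟩
step 18: ⟨C=x; E={x↦5, loop↦0}; S={0↦1, 1↦clo(λx. (x x), {loop↦0}), 2↦clo(λx. (x x), {loop↦0}), 3↦clo(λx. (x x), {loop↦0}), 4↦clo(λx. (x x), {loop↦0}), 5↦clo(λx. (x x), {loop↦0})}; K=[arg]⟩
step 19: ⟨C=x; E={x↦5, loop↦0}; S={0↦1, 1↦clo(λx. (x x), {loop↦0}), 2↦clo(λx. (x x), {loop↦0}), 3↦clo(λx. (x x), {loop↦0}), 4↦clo(λx. (x x), {loop↦0}), 5↦clo(λx. (x x), {loop↦0})}; K=[fun]⟩
→ 19 transitions taken and the configuration is still not final: no result within 19 steps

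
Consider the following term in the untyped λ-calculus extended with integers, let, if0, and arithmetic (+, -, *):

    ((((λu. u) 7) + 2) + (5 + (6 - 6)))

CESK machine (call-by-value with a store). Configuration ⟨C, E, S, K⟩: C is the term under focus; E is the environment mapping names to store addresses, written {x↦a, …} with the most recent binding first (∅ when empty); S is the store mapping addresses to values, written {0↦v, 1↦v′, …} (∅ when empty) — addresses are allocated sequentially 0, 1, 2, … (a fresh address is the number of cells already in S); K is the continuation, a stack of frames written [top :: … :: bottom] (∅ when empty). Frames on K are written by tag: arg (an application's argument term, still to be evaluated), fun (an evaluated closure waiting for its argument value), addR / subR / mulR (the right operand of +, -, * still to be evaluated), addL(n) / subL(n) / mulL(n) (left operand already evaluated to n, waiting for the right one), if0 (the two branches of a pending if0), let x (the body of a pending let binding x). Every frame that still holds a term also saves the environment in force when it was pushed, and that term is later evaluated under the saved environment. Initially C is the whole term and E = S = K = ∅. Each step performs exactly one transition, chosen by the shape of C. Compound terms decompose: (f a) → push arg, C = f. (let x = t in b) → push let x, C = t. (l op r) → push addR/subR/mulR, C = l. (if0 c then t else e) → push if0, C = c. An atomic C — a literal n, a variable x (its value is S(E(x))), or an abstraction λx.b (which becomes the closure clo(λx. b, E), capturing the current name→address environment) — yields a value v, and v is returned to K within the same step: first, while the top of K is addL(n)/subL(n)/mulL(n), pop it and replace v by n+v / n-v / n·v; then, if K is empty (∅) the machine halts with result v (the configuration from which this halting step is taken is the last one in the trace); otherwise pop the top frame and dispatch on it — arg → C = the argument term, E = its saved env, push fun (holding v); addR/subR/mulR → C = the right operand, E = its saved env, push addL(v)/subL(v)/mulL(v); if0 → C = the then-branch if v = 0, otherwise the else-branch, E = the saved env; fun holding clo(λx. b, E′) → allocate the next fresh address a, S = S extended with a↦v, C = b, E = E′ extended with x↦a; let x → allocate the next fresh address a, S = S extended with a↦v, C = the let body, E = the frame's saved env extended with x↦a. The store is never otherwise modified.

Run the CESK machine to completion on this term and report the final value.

Answer: 14

Execution trace:
step 0: ⟨C=((((λu. u) 7) + 2) + (5 + (6 - 6))); E=∅; S=∅; K=∅⟩
step 1: ⟨C=(((λu. u) 7) + 2); E=∅; S=∅; K=[addR]⟩
step 2: ⟨C=((λu. u) 7); E=∅; S=∅; K=[addR :: addR]⟩
step 3: ⟨C=(λu. u); E=∅; S=∅; K=[arg :: addR :: addR]⟩
step 4: ⟨C=7; E=∅; S=∅; K=[fun :: addR :: addR]⟩
step 5: ⟨C=u; E={u↦0}; S={0↦7}; K=[addR :: addR]⟩
step 6: ⟨C=2; E=∅; S={0↦7}; K=[addL(7) :: addR]⟩
step 7: ⟨C=(5 + (6 - 6)); E=∅; S={0↦7}; K=[addL(9)]⟩
step 8: ⟨C=5; E=∅; S={0↦7}; K=[addR :: addL(9)]⟩
step 9: ⟨C=(6 - 6); E=∅; S={0↦7}; K=[addL(5) :: addL(9)]⟩
step 10: ⟨C=6; E=∅; S={0↦7}; K=[subR :: addL(5) :: addL(9)]⟩
step 11: ⟨C=6; E=∅; S={0↦7}; K=[subL(6) :: addL(5) :: addL(9)]⟩
→ final value 14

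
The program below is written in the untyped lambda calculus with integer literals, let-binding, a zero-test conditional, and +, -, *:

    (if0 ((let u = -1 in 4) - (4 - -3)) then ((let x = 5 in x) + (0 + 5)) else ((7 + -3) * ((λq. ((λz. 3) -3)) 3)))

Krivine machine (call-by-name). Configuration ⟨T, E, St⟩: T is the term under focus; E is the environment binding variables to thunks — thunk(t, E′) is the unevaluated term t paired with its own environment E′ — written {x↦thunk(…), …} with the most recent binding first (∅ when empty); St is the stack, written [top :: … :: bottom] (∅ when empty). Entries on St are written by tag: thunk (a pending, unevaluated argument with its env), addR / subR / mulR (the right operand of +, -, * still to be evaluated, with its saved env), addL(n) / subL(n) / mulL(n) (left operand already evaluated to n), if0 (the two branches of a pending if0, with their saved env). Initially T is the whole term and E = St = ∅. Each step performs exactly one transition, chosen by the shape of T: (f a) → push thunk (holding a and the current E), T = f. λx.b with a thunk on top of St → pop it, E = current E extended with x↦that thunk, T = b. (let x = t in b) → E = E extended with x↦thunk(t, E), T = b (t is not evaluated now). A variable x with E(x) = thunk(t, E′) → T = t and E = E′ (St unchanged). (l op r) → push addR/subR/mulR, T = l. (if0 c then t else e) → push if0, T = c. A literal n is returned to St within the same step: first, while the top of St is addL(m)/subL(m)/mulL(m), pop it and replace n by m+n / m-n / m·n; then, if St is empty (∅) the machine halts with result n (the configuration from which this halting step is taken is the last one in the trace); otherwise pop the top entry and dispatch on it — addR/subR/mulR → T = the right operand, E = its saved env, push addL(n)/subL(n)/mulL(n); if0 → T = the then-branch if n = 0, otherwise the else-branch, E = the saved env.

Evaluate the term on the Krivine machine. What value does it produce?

Answer: 12

Derivation:
step 0: <T=(if0 ((let u = -1 in 4) - (4 - -3)) then ((let x = 5 in x) + (0 + 5)) else ((7 + -3) * ((λq. ((λz. 3) -3)) 3))), E=∅, St=∅>
step 1: <T=((let u = -1 in 4) - (4 - -3)), E=∅, St=[if0]>
step 2: <T=(let u = -1 in 4), E=∅, St=[subR :: if0]>
step 3: <T=4, E={u↦thunk(-1, ∅)}, St=[subR :: if0]>
step 4: <T=(4 - -3), E=∅, St=[subL(4) :: if0]>
step 5: <T=4, E=∅, St=[subR :: subL(4) :: if0]>
step 6: <T=-3, E=∅, St=[subL(4) :: subL(4) :: if0]>
step 7: <T=((7 + -3) * ((λq. ((λz. 3) -3)) 3)), E=∅, St=∅>
step 8: <T=(7 + -3), E=∅, St=[mulR]>
step 9: <T=7, E=∅, St=[addR :: mulR]>
step 10: <T=-3, E=∅, St=[addL(7) :: mulR]>
step 11: <T=((λq. ((λz. 3) -3)) 3), E=∅, St=[mulL(4)]>
step 12: <T=(λq. ((λz. 3) -3)), E=∅, St=[thunk :: mulL(4)]>
step 13: <T=((λz. 3) -3), E={q↦thunk(3, ∅)}, St=[mulL(4)]>
step 14: <T=(λz. 3), E={q↦thunk(3, ∅)}, St=[thunk :: mulL(4)]>
step 15: <T=3, E={z↦thunk(-3, {q↦thunk(3, ∅)}), q↦thunk(3, ∅)}, St=[mulL(4)]>
→ final value 12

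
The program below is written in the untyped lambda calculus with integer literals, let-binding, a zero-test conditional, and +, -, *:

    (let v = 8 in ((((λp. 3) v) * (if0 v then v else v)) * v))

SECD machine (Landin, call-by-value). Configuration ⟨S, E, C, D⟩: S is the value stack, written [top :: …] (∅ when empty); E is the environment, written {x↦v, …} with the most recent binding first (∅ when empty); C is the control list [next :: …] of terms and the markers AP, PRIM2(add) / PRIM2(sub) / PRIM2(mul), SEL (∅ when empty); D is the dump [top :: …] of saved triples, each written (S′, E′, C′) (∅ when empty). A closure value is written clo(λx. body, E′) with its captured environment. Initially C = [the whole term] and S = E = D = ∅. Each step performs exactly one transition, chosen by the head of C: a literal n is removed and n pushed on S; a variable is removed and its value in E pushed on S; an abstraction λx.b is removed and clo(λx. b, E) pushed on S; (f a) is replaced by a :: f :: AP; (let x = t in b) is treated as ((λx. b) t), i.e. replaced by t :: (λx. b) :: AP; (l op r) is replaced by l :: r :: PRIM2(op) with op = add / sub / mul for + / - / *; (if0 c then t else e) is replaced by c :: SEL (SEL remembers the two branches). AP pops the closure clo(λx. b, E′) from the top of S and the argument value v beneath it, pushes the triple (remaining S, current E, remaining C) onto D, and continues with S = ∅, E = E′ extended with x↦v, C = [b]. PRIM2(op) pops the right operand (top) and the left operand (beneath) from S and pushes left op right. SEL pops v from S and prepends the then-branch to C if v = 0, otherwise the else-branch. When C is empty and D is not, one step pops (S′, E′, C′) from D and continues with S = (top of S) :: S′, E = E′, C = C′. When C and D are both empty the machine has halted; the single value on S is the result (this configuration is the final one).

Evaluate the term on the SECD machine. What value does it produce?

step 0: <S=∅, E=∅, C=[(let v = 8 in ((((λp. 3) v) * (if0 v then v else v)) * v))], D=∅>
step 1: <S=∅, E=∅, C=[8 :: (λv. ((((λp. 3) v) * (if0 v then v else v)) * v)) :: AP], D=∅>
step 2: <S=[8], E=∅, C=[(λv. ((((λp. 3) v) * (if0 v then v else v)) * v)) :: AP], D=∅>
step 3: <S=[clo(λv. ((((λp. 3) v) * (if0 v then v else v)) * v), ∅) :: 8], E=∅, C=[AP], D=∅>
step 4: <S=∅, E={v↦8}, C=[((((λp. 3) v) * (if0 v then v else v)) * v)], D=[(∅, ∅, ∅)]>
step 5: <S=∅, E={v↦8}, C=[(((λp. 3) v) * (if0 v then v else v)) :: v :: PRIM2(mul)], D=[(∅, ∅, ∅)]>
step 6: <S=∅, E={v↦8}, C=[((λp. 3) v) :: (if0 v then v else v) :: PRIM2(mul) :: v :: PRIM2(mul)], D=[(∅, ∅, ∅)]>
step 7: <S=∅, E={v↦8}, C=[v :: (λp. 3) :: AP :: (if0 v then v else v) :: PRIM2(mul) :: v :: PRIM2(mul)], D=[(∅, ∅, ∅)]>
step 8: <S=[8], E={v↦8}, C=[(λp. 3) :: AP :: (if0 v then v else v) :: PRIM2(mul) :: v :: PRIM2(mul)], D=[(∅, ∅, ∅)]>
step 9: <S=[clo(λp. 3, {v↦8}) :: 8], E={v↦8}, C=[AP :: (if0 v then v else v) :: PRIM2(mul) :: v :: PRIM2(mul)], D=[(∅, ∅, ∅)]>
step 10: <S=∅, E={p↦8, v↦8}, C=[3], D=[(∅, {v↦8}, [(if0 v then v else v) :: PRIM2(mul) :: v :: PRIM2(mul)]) :: (∅, ∅, ∅)]>
step 11: <S=[3], E={p↦8, v↦8}, C=∅, D=[(∅, {v↦8}, [(if0 v then v else v) :: PRIM2(mul) :: v :: PRIM2(mul)]) :: (∅, ∅, ∅)]>
step 12: <S=[3], E={v↦8}, C=[(if0 v then v else v) :: PRIM2(mul) :: v :: PRIM2(mul)], D=[(∅, ∅, ∅)]>
step 13: <S=[3], E={v↦8}, C=[v :: SEL :: PRIM2(mul) :: v :: PRIM2(mul)], D=[(∅, ∅, ∅)]>
step 14: <S=[8 :: 3], E={v↦8}, C=[SEL :: PRIM2(mul) :: v :: PRIM2(mul)], D=[(∅, ∅, ∅)]>
step 15: <S=[3], E={v↦8}, C=[v :: PRIM2(mul) :: v :: PRIM2(mul)], D=[(∅, ∅, ∅)]>
step 16: <S=[8 :: 3], E={v↦8}, C=[PRIM2(mul) :: v :: PRIM2(mul)], D=[(∅, ∅, ∅)]>
step 17: <S=[24], E={v↦8}, C=[v :: PRIM2(mul)], D=[(∅, ∅, ∅)]>
step 18: <S=[8 :: 24], E={v↦8}, C=[PRIM2(mul)], D=[(∅, ∅, ∅)]>
step 19: <S=[192], E={v↦8}, C=∅, D=[(∅, ∅, ∅)]>
step 20: <S=[192], E=∅, C=∅, D=∅>
→ final value 192

Answer: 192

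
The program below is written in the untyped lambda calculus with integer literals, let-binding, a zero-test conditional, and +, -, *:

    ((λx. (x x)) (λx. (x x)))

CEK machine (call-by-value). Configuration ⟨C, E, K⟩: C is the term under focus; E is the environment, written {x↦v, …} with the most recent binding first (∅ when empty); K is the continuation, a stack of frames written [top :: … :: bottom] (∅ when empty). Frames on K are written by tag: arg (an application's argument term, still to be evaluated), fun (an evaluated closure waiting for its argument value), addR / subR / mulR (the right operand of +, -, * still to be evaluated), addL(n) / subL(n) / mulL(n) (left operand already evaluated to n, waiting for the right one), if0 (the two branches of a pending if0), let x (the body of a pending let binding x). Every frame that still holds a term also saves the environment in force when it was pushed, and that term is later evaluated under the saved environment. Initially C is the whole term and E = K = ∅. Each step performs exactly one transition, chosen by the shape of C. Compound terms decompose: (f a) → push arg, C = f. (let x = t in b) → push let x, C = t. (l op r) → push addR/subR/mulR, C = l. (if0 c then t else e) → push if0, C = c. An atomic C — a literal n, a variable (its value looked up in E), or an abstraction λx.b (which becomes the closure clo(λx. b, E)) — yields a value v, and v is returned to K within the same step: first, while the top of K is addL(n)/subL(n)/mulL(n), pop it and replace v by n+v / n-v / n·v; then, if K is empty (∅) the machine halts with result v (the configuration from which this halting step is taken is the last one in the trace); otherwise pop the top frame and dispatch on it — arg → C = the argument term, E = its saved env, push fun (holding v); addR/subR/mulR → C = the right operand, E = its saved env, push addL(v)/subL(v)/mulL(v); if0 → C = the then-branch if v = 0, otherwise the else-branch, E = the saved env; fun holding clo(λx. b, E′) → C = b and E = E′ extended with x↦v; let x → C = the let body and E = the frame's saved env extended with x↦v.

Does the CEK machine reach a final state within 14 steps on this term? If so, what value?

Answer: DIVERGES (no final state within 14 steps)

Execution trace:
t=0: ⟨C=((λx. (x x)) (λx. (x x))); E=∅; K=∅⟩
t=1: ⟨C=(λx. (x x)); E=∅; K=[arg]⟩
t=2: ⟨C=(λx. (x x)); E=∅; K=[fun]⟩
t=3: ⟨C=(x x); E={x↦clo(λx. (x x), ∅)}; K=∅⟩
t=4: ⟨C=x; E={x↦clo(λx. (x x), ∅)}; K=[arg]⟩
t=5: ⟨C=x; E={x↦clo(λx. (x x), ∅)}; K=[fun]⟩
… configuration repeats with period 3 (steps 3–5 recur indefinitely) …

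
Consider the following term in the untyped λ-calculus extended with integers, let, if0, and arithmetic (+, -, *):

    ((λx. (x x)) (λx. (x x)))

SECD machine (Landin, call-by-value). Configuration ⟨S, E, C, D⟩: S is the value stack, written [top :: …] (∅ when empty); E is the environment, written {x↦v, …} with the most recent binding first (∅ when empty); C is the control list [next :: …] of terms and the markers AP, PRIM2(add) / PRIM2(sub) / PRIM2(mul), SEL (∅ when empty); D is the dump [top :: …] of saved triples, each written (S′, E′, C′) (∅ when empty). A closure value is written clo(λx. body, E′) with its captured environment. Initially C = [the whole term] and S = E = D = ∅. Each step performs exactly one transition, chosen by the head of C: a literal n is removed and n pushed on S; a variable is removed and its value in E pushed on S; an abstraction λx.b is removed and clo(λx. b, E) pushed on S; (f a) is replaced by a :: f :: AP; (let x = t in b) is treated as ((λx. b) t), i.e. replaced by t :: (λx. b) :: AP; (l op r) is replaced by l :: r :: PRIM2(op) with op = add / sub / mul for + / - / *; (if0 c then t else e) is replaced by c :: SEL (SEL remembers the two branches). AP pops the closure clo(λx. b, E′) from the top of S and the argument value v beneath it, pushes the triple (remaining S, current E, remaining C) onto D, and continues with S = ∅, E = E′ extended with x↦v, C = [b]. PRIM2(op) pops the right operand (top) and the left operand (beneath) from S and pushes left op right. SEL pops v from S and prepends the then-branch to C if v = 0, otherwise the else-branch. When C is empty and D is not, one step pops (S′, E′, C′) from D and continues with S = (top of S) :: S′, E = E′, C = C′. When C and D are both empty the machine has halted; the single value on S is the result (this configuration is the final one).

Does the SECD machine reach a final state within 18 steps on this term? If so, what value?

Answer: DIVERGES (no final state within 18 steps)

Derivation:
0. [S=∅ | E=∅ | C=[((λx. (x x)) (λx. (x x)))] | D=∅]
1. [S=∅ | E=∅ | C=[(λx. (x x)) :: (λx. (x x)) :: AP] | D=∅]
2. [S=[clo(λx. (x x), ∅)] | E=∅ | C=[(λx. (x x)) :: AP] | D=∅]
3. [S=[clo(λx. (x x), ∅) :: clo(λx. (x x), ∅)] | E=∅ | C=[AP] | D=∅]
4. [S=∅ | E={x↦clo(λx. (x x), ∅)} | C=[(x x)] | D=[(∅, ∅, ∅)]]
5. [S=∅ | E={x↦clo(λx. (x x), ∅)} | C=[x :: x :: AP] | D=[(∅, ∅, ∅)]]
6. [S=[clo(λx. (x x), ∅)] | E={x↦clo(λx. (x x), ∅)} | C=[x :: AP] | D=[(∅, ∅, ∅)]]
7. [S=[clo(λx. (x x), ∅) :: clo(λx. (x x), ∅)] | E={x↦clo(λx. (x x), ∅)} | C=[AP] | D=[(∅, ∅, ∅)]]
8. [S=∅ | E={x↦clo(λx. (x x), ∅)} | C=[(x x)] | D=[(∅, {x↦clo(λx. (x x), ∅)}, ∅) :: (∅, ∅, ∅)]]
9. [S=∅ | E={x↦clo(λx. (x x), ∅)} | C=[x :: x :: AP] | D=[(∅, {x↦clo(λx. (x x), ∅)}, ∅) :: (∅, ∅, ∅)]]
10. [S=[clo(λx. (x x), ∅)] | E={x↦clo(λx. (x x), ∅)} | C=[x :: AP] | D=[(∅, {x↦clo(λx. (x x), ∅)}, ∅) :: (∅, ∅, ∅)]]
11. [S=[clo(λx. (x x), ∅) :: clo(λx. (x x), ∅)] | E={x↦clo(λx. (x x), ∅)} | C=[AP] | D=[(∅, {x↦clo(λx. (x x), ∅)}, ∅) :: (∅, ∅, ∅)]]
12. [S=∅ | E={x↦clo(λx. (x x), ∅)} | C=[(x x)] | D=[(∅, {x↦clo(λx. (x x), ∅)}, ∅) :: (∅, {x↦clo(λx. (x x), ∅)}, ∅) :: (∅, ∅, ∅)]]
13. [S=∅ | E={x↦clo(λx. (x x), ∅)} | C=[x :: x :: AP] | D=[(∅, {x↦clo(λx. (x x), ∅)}, ∅) :: (∅, {x↦clo(λx. (x x), ∅)}, ∅) :: (∅, ∅, ∅)]]
14. [S=[clo(λx. (x x), ∅)] | E={x↦clo(λx. (x x), ∅)} | C=[x :: AP] | D=[(∅, {x↦clo(λx. (x x), ∅)}, ∅) :: (∅, {x↦clo(λx. (x x), ∅)}, ∅) :: (∅, ∅, ∅)]]
15. [S=[clo(λx. (x x), ∅) :: clo(λx. (x x), ∅)] | E={x↦clo(λx. (x x), ∅)} | C=[AP] | D=[(∅, {x↦clo(λx. (x x), ∅)}, ∅) :: (∅, {x↦clo(λx. (x x), ∅)}, ∅) :: (∅, ∅, ∅)]]
16. [S=∅ | E={x↦clo(λx. (x x), ∅)} | C=[(x x)] | D=[(∅, {x↦clo(λx. (x x), ∅)}, ∅) :: (∅, {x↦clo(λx. (x x), ∅)}, ∅) :: (∅, {x↦clo(λx. (x x), ∅)}, ∅) :: (∅, ∅, ∅)]]
17. [S=∅ | E={x↦clo(λx. (x x), ∅)} | C=[x :: x :: AP] | D=[(∅, {x↦clo(λx. (x x), ∅)}, ∅) :: (∅, {x↦clo(λx. (x x), ∅)}, ∅) :: (∅, {x↦clo(λx. (x x), ∅)}, ∅) :: (∅, ∅, ∅)]]
18. [S=[clo(λx. (x x), ∅)] | E={x↦clo(λx. (x x), ∅)} | C=[x :: AP] | D=[(∅, {x↦clo(λx. (x x), ∅)}, ∅) :: (∅, {x↦clo(λx. (x x), ∅)}, ∅) :: (∅, {x↦clo(λx. (x x), ∅)}, ∅) :: (∅, ∅, ∅)]]
→ 18 transitions taken and the configuration is still not final: no result within 18 steps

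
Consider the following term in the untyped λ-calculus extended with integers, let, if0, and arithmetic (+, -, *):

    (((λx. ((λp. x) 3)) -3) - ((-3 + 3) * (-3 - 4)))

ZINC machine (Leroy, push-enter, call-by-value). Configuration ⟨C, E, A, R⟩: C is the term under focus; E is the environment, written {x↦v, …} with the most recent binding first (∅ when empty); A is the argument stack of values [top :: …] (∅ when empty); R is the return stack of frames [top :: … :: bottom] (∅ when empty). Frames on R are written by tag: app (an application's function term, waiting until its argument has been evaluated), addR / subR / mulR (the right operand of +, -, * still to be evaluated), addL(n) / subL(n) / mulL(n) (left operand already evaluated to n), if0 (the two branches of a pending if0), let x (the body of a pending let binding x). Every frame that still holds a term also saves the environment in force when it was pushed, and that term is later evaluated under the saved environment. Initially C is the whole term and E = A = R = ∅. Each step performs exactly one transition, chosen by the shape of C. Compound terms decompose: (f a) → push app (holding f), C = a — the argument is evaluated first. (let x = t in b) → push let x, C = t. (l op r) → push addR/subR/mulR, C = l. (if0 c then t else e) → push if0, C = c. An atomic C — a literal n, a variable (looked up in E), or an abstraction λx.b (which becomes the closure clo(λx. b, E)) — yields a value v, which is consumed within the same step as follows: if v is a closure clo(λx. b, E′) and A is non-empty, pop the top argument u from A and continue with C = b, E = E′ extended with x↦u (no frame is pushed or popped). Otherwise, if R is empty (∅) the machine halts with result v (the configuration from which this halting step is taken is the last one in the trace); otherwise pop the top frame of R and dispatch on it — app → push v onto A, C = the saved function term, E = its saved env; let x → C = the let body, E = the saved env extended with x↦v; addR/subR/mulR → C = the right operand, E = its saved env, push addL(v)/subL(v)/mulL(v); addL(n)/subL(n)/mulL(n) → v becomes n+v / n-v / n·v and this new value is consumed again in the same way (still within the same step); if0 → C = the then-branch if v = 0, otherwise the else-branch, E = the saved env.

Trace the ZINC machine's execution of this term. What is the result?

Answer: -3

Machine steps:
0. ⟨C=(((λx. ((λp. x) 3)) -3) - ((-3 + 3) * (-3 - 4))); E=∅; A=∅; R=∅⟩
1. ⟨C=((λx. ((λp. x) 3)) -3); E=∅; A=∅; R=[subR]⟩
2. ⟨C=-3; E=∅; A=∅; R=[app :: subR]⟩
3. ⟨C=(λx. ((λp. x) 3)); E=∅; A=[-3]; R=[subR]⟩
4. ⟨C=((λp. x) 3); E={x↦-3}; A=∅; R=[subR]⟩
5. ⟨C=3; E={x↦-3}; A=∅; R=[app :: subR]⟩
6. ⟨C=(λp. x); E={x↦-3}; A=[3]; R=[subR]⟩
7. ⟨C=x; E={p↦3, x↦-3}; A=∅; R=[subR]⟩
8. ⟨C=((-3 + 3) * (-3 - 4)); E=∅; A=∅; R=[subL(-3)]⟩
9. ⟨C=(-3 + 3); E=∅; A=∅; R=[mulR :: subL(-3)]⟩
10. ⟨C=-3; E=∅; A=∅; R=[addR :: mulR :: subL(-3)]⟩
11. ⟨C=3; E=∅; A=∅; R=[addL(-3) :: mulR :: subL(-3)]⟩
12. ⟨C=(-3 - 4); E=∅; A=∅; R=[mulL(0) :: subL(-3)]⟩
13. ⟨C=-3; E=∅; A=∅; R=[subR :: mulL(0) :: subL(-3)]⟩
14. ⟨C=4; E=∅; A=∅; R=[subL(-3) :: mulL(0) :: subL(-3)]⟩
→ final value -3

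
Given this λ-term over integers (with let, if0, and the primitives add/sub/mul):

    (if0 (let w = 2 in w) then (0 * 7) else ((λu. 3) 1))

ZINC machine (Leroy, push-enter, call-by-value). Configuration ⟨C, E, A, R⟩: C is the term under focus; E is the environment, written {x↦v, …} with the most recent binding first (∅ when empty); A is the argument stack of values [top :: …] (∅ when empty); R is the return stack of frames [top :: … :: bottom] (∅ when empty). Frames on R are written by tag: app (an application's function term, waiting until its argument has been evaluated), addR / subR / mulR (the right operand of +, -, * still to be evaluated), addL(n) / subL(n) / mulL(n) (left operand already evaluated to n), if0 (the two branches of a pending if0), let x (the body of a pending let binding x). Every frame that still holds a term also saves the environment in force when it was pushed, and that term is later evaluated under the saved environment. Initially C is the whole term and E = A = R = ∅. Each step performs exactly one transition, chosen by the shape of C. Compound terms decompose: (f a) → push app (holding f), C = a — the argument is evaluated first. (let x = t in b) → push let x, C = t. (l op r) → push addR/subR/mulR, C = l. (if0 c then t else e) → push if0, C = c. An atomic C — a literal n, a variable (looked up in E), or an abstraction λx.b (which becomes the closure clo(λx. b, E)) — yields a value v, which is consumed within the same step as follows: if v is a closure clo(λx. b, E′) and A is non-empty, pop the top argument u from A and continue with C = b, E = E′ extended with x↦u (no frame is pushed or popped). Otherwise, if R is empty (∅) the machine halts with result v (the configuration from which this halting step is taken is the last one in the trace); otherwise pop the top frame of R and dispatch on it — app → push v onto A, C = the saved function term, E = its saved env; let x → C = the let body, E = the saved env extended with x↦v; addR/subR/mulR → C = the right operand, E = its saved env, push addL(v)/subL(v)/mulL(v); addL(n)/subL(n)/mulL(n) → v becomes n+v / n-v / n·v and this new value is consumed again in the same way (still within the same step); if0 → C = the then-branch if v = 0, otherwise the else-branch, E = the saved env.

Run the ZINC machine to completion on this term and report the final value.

Answer: 3

Execution trace:
step 0: <C=(if0 (let w = 2 in w) then (0 * 7) else ((λu. 3) 1)), E=∅, A=∅, R=∅>
step 1: <C=(let w = 2 in w), E=∅, A=∅, R=[if0]>
step 2: <C=2, E=∅, A=∅, R=[let w :: if0]>
step 3: <C=w, E={w↦2}, A=∅, R=[if0]>
step 4: <C=((λu. 3) 1), E=∅, A=∅, R=∅>
step 5: <C=1, E=∅, A=∅, R=[app]>
step 6: <C=(λu. 3), E=∅, A=[1], R=∅>
step 7: <C=3, E={u↦1}, A=∅, R=∅>
→ final value 3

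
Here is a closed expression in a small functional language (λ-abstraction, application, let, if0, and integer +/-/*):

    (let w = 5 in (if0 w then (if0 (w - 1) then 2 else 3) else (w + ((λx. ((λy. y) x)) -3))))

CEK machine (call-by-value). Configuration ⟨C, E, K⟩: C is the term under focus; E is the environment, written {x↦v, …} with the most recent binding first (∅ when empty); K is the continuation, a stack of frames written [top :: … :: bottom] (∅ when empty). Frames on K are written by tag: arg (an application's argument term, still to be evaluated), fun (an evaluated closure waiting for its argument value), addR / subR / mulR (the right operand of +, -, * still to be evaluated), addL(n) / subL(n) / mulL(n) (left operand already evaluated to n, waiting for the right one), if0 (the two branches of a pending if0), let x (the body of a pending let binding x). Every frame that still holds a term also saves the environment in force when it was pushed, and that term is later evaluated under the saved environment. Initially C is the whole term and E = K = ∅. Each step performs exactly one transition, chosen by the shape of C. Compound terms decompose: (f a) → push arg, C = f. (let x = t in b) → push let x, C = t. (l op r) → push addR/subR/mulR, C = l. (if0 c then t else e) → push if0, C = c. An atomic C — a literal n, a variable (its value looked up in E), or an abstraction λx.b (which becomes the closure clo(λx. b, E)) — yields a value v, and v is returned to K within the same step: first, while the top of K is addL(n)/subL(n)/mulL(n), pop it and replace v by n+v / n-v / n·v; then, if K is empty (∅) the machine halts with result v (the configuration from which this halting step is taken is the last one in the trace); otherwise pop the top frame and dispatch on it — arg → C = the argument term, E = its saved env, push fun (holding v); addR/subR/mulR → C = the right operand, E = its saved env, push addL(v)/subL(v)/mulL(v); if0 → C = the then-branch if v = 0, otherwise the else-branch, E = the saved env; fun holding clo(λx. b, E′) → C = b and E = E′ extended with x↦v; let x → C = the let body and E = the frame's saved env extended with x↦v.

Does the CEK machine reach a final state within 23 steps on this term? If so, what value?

[0] ⟨C=(let w = 5 in (if0 w then (if0 (w - 1) then 2 else 3) else (w + ((λx. ((λy. y) x)) -3)))); E=∅; K=∅⟩
[1] ⟨C=5; E=∅; K=[let w]⟩
[2] ⟨C=(if0 w then (if0 (w - 1) then 2 else 3) else (w + ((λx. ((λy. y) x)) -3))); E={w↦5}; K=∅⟩
[3] ⟨C=w; E={w↦5}; K=[if0]⟩
[4] ⟨C=(w + ((λx. ((λy. y) x)) -3)); E={w↦5}; K=∅⟩
[5] ⟨C=w; E={w↦5}; K=[addR]⟩
[6] ⟨C=((λx. ((λy. y) x)) -3); E={w↦5}; K=[addL(5)]⟩
[7] ⟨C=(λx. ((λy. y) x)); E={w↦5}; K=[arg :: addL(5)]⟩
[8] ⟨C=-3; E={w↦5}; K=[fun :: addL(5)]⟩
[9] ⟨C=((λy. y) x); E={x↦-3, w↦5}; K=[addL(5)]⟩
[10] ⟨C=(λy. y); E={x↦-3, w↦5}; K=[arg :: addL(5)]⟩
[11] ⟨C=x; E={x↦-3, w↦5}; K=[fun :: addL(5)]⟩
[12] ⟨C=y; E={y↦-3, x↦-3, w↦5}; K=[addL(5)]⟩
→ final value 2

Answer: 2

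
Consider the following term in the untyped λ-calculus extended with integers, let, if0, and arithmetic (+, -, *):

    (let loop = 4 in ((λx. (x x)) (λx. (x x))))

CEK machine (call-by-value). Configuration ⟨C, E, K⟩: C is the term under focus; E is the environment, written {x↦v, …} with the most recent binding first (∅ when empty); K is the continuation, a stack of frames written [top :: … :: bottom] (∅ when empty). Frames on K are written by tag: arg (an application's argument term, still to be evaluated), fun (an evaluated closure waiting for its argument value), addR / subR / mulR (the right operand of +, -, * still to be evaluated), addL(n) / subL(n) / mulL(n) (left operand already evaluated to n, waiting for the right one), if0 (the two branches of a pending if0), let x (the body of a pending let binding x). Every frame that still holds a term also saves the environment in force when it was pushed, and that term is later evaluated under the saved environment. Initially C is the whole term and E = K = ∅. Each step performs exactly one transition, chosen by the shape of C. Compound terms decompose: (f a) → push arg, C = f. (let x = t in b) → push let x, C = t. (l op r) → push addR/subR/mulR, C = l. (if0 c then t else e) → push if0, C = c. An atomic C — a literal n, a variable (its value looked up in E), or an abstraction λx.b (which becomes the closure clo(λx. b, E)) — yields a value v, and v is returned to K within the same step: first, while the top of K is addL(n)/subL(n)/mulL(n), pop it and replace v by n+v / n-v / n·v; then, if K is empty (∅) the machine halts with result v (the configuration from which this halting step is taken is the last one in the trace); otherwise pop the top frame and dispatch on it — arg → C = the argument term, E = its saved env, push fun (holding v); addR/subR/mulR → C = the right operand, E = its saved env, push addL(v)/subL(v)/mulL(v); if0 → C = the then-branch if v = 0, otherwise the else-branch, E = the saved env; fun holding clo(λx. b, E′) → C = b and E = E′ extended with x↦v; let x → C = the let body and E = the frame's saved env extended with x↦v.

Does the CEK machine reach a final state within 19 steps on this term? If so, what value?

Answer: DIVERGES (no final state within 19 steps)

Machine steps:
[0] [C=(let loop = 4 in ((λx. (x x)) (λx. (x x)))) | E=∅ | K=∅]
[1] [C=4 | E=∅ | K=[let loop]]
[2] [C=((λx. (x x)) (λx. (x x))) | E={loop↦4} | K=∅]
[3] [C=(λx. (x x)) | E={loop↦4} | K=[arg]]
[4] [C=(λx. (x x)) | E={loop↦4} | K=[fun]]
[5] [C=(x x) | E={x↦clo(λx. (x x), {loop↦4}), loop↦4} | K=∅]
[6] [C=x | E={x↦clo(λx. (x x), {loop↦4}), loop↦4} | K=[arg]]
[7] [C=x | E={x↦clo(λx. (x x), {loop↦4}), loop↦4} | K=[fun]]
… configuration repeats with period 3 (steps 5–7 recur indefinitely) …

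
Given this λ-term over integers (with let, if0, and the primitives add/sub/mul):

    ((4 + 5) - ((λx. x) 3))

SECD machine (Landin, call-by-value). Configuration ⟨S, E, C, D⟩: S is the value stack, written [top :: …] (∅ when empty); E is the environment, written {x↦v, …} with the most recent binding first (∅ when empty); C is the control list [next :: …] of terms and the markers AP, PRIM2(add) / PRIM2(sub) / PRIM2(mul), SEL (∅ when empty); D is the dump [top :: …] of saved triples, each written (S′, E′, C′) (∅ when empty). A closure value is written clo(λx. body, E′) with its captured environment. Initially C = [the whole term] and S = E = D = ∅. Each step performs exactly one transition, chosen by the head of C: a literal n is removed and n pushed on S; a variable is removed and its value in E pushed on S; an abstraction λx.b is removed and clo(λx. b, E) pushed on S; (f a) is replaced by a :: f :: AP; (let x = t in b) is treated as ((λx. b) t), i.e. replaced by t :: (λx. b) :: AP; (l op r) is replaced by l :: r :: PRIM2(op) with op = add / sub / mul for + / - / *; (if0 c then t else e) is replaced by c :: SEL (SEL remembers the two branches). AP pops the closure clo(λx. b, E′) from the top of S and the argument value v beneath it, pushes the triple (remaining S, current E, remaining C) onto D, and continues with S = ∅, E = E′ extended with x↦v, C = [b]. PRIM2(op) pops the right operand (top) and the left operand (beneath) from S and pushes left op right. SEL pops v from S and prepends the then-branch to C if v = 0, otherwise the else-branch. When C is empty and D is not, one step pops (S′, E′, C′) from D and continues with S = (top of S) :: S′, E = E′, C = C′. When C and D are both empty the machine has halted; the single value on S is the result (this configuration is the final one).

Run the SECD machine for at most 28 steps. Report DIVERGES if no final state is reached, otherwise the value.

step 0: [S=∅ | E=∅ | C=[((4 + 5) - ((λx. x) 3))] | D=∅]
step 1: [S=∅ | E=∅ | C=[(4 + 5) :: ((λx. x) 3) :: PRIM2(sub)] | D=∅]
step 2: [S=∅ | E=∅ | C=[4 :: 5 :: PRIM2(add) :: ((λx. x) 3) :: PRIM2(sub)] | D=∅]
step 3: [S=[4] | E=∅ | C=[5 :: PRIM2(add) :: ((λx. x) 3) :: PRIM2(sub)] | D=∅]
step 4: [S=[5 :: 4] | E=∅ | C=[PRIM2(add) :: ((λx. x) 3) :: PRIM2(sub)] | D=∅]
step 5: [S=[9] | E=∅ | C=[((λx. x) 3) :: PRIM2(sub)] | D=∅]
step 6: [S=[9] | E=∅ | C=[3 :: (λx. x) :: AP :: PRIM2(sub)] | D=∅]
step 7: [S=[3 :: 9] | E=∅ | C=[(λx. x) :: AP :: PRIM2(sub)] | D=∅]
step 8: [S=[clo(λx. x, ∅) :: 3 :: 9] | E=∅ | C=[AP :: PRIM2(sub)] | D=∅]
step 9: [S=∅ | E={x↦3} | C=[x] | D=[([9], ∅, [PRIM2(sub)])]]
step 10: [S=[3] | E={x↦3} | C=∅ | D=[([9], ∅, [PRIM2(sub)])]]
step 11: [S=[3 :: 9] | E=∅ | C=[PRIM2(sub)] | D=∅]
step 12: [S=[6] | E=∅ | C=∅ | D=∅]
→ final value 6

Answer: 6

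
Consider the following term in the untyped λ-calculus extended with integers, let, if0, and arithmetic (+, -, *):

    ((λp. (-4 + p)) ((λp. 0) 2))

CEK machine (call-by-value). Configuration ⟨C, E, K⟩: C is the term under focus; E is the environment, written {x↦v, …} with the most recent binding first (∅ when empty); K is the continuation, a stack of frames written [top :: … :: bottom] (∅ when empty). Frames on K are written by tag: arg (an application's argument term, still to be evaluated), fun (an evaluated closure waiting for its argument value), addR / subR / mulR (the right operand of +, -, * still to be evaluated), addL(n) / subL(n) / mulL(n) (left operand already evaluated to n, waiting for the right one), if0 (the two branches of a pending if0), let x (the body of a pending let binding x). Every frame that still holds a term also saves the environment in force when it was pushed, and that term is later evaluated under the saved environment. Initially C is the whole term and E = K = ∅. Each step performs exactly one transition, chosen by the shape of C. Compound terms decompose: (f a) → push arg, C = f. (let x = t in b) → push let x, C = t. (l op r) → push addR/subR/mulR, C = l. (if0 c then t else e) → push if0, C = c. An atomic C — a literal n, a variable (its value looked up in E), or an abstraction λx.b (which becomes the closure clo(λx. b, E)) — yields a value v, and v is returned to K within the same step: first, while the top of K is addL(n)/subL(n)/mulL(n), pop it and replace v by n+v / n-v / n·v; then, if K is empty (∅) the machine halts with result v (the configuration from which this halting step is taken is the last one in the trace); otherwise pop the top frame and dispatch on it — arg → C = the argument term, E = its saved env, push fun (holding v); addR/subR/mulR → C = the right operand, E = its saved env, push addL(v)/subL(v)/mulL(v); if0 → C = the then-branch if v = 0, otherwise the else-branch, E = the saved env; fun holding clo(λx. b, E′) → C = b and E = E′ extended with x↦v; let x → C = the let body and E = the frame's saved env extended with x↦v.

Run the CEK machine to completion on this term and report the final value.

Answer: -4

Machine steps:
0. <C=((λp. (-4 + p)) ((λp. 0) 2)), E=∅, K=∅>
1. <C=(λp. (-4 + p)), E=∅, K=[arg]>
2. <C=((λp. 0) 2), E=∅, K=[fun]>
3. <C=(λp. 0), E=∅, K=[arg :: fun]>
4. <C=2, E=∅, K=[fun :: fun]>
5. <C=0, E={p↦2}, K=[fun]>
6. <C=(-4 + p), E={p↦0}, K=∅>
7. <C=-4, E={p↦0}, K=[addR]>
8. <C=p, E={p↦0}, K=[addL(-4)]>
→ final value -4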